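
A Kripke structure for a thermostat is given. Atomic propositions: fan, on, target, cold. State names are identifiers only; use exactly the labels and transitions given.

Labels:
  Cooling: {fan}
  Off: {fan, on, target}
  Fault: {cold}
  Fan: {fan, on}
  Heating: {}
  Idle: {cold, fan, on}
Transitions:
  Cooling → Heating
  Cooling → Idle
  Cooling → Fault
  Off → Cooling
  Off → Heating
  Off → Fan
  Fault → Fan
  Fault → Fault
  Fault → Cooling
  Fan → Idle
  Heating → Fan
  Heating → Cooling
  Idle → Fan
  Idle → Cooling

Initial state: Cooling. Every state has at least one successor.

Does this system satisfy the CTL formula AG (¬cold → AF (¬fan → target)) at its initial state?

Holds

States satisfying ¬cold → AF (¬fan → target): {Cooling, Off, Fault, Fan, Heating, Idle}.
States satisfying AG (¬cold → AF (¬fan → target)): {Cooling, Off, Fault, Fan, Heating, Idle}.
Every state reachable from Cooling satisfies ¬cold → AF (¬fan → target).
Cooling ∈ Sat(AG (¬cold → AF (¬fan → target))).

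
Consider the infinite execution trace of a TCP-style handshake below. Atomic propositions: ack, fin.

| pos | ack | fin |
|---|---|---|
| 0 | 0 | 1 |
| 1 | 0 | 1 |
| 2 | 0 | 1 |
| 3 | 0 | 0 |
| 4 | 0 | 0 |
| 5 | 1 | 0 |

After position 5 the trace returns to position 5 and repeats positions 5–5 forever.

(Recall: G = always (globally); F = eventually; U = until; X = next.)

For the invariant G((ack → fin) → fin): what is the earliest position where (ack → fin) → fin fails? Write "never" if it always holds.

3

Check (ack → fin) → fin at each position in order: 0 ✓, 1 ✓, 2 ✓.
At position 3 the labels are {}, so (ack → fin) → fin is false there. This is the first violation.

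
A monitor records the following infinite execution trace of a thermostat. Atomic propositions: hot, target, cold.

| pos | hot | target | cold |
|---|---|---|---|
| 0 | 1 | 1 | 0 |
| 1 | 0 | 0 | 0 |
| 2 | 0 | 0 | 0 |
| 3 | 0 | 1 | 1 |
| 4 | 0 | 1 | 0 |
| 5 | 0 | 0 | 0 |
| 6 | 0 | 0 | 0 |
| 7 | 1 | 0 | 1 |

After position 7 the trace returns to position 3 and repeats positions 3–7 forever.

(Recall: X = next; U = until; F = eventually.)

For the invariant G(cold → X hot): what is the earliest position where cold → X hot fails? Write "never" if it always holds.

3

Check cold → X hot at each position in order: 0 ✓, 1 ✓, 2 ✓.
At position 3 the labels are {cold, target} and the next position 4 has {target}, so cold → X hot is false there. This is the first violation.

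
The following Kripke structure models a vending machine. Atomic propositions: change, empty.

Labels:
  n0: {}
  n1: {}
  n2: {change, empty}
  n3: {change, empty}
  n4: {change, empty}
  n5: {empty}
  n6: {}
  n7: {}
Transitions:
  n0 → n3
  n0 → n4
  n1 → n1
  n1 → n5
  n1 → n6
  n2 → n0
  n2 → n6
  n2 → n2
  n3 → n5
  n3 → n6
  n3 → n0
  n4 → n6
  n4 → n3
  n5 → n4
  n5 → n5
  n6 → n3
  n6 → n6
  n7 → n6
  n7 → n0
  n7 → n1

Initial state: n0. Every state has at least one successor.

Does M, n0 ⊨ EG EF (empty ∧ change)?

States satisfying EF (empty ∧ change): {n0, n1, n2, n3, n4, n5, n6, n7}.
States satisfying EG EF (empty ∧ change): {n0, n1, n2, n3, n4, n5, n6, n7}.
n0 ∈ Sat(EG EF (empty ∧ change)).

Yes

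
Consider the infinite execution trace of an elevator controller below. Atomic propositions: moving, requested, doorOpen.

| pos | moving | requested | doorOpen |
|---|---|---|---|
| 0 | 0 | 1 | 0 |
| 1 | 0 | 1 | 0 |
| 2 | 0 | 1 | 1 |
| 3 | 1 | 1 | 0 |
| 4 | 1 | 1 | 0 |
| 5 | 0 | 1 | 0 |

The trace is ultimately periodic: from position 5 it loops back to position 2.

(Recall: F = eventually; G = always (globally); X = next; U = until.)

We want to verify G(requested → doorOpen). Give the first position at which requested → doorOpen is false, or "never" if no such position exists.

0

At position 0 the labels are {requested}, so requested → doorOpen is false there. This is the first violation.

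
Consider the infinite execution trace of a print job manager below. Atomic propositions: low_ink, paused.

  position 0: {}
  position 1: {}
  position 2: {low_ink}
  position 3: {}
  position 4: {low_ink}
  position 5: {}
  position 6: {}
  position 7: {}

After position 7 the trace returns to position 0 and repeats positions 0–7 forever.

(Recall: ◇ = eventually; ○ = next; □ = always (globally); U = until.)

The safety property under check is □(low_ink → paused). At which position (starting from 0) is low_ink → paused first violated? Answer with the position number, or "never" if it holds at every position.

2

Check low_ink → paused at each position in order: 0 ✓, 1 ✓.
At position 2 the labels are {low_ink}, so low_ink → paused is false there. This is the first violation.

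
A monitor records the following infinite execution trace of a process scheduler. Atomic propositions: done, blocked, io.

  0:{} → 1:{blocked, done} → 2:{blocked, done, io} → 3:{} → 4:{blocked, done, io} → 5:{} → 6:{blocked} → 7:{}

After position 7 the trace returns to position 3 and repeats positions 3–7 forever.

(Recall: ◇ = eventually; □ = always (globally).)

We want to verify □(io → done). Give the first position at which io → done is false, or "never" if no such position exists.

io → done holds at every position 0..7, and those are all the positions the trace ever visits, so the invariant □(io → done) is never violated.

never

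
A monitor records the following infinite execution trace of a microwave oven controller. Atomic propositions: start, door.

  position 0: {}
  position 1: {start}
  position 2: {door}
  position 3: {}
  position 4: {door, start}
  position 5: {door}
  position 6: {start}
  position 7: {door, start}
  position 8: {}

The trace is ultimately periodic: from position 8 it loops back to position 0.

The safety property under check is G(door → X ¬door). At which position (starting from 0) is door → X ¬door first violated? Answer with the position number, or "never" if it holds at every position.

Check door → X ¬door at each position in order: 0 ✓, 1 ✓, 2 ✓, 3 ✓.
At position 4 the labels are {door, start} and the next position 5 has {door}, so door → X ¬door is false there. This is the first violation.

4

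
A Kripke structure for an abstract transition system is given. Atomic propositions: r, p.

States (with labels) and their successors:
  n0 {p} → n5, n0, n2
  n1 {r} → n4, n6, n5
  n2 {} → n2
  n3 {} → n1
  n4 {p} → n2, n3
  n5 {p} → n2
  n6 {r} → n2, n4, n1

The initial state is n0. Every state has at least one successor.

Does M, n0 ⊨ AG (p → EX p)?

No

States satisfying p → EX p: {n0, n1, n2, n3, n6}.
States satisfying AG (p → EX p): {n2}.
n5 is reachable from n0 and violates p → EX p, so AG fails at n0.
n0 ∉ Sat(AG (p → EX p)).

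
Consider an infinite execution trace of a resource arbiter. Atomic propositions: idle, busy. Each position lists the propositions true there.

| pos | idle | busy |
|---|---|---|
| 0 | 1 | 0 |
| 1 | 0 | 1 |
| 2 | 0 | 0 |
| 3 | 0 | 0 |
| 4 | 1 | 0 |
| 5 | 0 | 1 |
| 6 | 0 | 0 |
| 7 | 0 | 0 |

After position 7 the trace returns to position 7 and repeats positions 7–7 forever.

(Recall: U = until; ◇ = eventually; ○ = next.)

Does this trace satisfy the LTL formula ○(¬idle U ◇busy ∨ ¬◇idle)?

Satisfied

The position after 0 is 1; ¬idle U ◇busy ∨ ¬◇idle is true there.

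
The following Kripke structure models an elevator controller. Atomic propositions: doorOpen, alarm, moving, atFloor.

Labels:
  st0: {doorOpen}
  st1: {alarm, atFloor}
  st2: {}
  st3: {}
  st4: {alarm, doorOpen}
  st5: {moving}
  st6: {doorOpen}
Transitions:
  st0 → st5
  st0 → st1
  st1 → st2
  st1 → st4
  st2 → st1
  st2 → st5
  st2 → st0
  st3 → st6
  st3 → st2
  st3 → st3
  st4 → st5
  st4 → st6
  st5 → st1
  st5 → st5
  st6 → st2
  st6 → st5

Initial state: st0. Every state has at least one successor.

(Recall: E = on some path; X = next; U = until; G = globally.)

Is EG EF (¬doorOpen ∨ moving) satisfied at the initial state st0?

Holds

States satisfying EF (¬doorOpen ∨ moving): {st0, st1, st2, st3, st4, st5, st6}.
States satisfying EG EF (¬doorOpen ∨ moving): {st0, st1, st2, st3, st4, st5, st6}.
st0 ∈ Sat(EG EF (¬doorOpen ∨ moving)).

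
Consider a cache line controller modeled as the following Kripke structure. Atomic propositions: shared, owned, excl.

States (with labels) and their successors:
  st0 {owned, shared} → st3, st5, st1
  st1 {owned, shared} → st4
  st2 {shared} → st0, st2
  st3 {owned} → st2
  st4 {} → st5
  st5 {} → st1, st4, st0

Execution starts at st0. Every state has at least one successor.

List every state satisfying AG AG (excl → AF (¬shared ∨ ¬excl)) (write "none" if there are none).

States satisfying AG (excl → AF (¬shared ∨ ¬excl)): {st0, st1, st2, st3, st4, st5}.
States satisfying AG AG (excl → AF (¬shared ∨ ¬excl)): {st0, st1, st2, st3, st4, st5}.

{st0, st1, st2, st3, st4, st5}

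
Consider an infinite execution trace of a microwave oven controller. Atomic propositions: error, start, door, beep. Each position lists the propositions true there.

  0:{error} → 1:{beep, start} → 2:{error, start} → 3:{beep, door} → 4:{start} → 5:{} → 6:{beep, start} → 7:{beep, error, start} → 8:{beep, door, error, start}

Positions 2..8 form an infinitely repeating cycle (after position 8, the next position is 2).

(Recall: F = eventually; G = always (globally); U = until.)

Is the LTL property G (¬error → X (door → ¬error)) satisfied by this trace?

¬error → X (door → ¬error) holds at every position 0..8, and those are all positions ever visited, so G (¬error → X (door → ¬error)) holds.
Positions where ¬error holds: 1, 3, 4, 5, 6.
Check X (door → ¬error) at each: 1→ok, 3→ok, 4→ok, 5→ok, 6→ok.

Yes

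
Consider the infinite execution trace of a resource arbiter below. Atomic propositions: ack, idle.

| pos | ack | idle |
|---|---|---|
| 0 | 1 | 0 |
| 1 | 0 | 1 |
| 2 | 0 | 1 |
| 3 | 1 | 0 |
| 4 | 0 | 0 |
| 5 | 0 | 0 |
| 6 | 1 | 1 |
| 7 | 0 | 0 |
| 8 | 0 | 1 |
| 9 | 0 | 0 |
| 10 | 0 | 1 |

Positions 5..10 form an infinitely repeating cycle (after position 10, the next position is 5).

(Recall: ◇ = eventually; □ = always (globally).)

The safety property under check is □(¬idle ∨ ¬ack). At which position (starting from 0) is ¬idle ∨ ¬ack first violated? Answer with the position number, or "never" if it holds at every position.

Check ¬idle ∨ ¬ack at each position in order: 0 ✓, 1 ✓, 2 ✓, 3 ✓, 4 ✓, 5 ✓.
At position 6 the labels are {ack, idle}, so ¬idle ∨ ¬ack is false there. This is the first violation.

6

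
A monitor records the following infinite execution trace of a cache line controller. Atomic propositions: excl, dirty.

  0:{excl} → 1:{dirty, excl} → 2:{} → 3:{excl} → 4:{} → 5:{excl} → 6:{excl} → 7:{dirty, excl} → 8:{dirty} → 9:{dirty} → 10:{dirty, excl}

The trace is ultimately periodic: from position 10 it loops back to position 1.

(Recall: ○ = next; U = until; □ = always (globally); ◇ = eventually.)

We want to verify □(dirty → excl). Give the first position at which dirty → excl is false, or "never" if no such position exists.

8

Check dirty → excl at each position in order: 0 ✓, 1 ✓, 2 ✓, 3 ✓, 4 ✓, 5 ✓, 6 ✓, 7 ✓.
At position 8 the labels are {dirty}, so dirty → excl is false there. This is the first violation.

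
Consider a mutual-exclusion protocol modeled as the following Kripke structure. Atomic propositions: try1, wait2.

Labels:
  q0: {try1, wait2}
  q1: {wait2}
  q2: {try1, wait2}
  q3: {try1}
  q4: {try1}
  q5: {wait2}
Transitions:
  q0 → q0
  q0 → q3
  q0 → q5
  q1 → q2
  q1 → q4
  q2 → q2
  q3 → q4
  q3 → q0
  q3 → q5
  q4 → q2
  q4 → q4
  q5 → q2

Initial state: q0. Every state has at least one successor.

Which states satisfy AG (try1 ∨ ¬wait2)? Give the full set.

States satisfying try1 ∨ ¬wait2: {q0, q2, q3, q4}.
States satisfying AG (try1 ∨ ¬wait2): {q2, q4}.

{q2, q4}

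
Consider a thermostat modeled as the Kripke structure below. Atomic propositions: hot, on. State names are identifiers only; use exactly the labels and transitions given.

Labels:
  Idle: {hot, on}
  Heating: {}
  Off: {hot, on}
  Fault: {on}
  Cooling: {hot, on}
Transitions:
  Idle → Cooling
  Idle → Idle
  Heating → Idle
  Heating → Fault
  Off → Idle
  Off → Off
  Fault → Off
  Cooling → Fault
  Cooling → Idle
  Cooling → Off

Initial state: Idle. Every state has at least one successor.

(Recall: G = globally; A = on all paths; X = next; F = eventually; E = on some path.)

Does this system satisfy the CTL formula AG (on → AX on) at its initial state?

States satisfying on → AX on: {Idle, Heating, Off, Fault, Cooling}.
States satisfying AG (on → AX on): {Idle, Heating, Off, Fault, Cooling}.
Every state reachable from Idle satisfies on → AX on.
Idle ∈ Sat(AG (on → AX on)).

Satisfied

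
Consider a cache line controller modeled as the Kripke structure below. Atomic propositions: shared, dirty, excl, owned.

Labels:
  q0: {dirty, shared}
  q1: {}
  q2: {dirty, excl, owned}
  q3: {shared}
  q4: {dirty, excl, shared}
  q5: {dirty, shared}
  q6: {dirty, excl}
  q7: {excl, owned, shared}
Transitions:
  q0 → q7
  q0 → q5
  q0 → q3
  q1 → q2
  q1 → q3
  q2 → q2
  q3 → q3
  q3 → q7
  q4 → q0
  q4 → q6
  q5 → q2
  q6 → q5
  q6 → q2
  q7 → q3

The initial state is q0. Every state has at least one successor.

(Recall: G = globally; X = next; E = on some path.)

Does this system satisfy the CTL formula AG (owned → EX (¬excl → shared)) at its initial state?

States satisfying owned → EX (¬excl → shared): {q0, q1, q2, q3, q4, q5, q6, q7}.
States satisfying AG (owned → EX (¬excl → shared)): {q0, q1, q2, q3, q4, q5, q6, q7}.
Every state reachable from q0 satisfies owned → EX (¬excl → shared).
q0 ∈ Sat(AG (owned → EX (¬excl → shared))).

Holds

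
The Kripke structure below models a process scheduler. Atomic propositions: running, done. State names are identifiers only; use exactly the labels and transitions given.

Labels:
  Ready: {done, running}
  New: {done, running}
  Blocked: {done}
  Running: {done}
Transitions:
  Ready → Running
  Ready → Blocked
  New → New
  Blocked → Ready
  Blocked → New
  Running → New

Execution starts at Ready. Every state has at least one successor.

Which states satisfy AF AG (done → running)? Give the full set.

{New, Running}

States satisfying AG (done → running): {New}.
States satisfying AF AG (done → running): {New, Running}.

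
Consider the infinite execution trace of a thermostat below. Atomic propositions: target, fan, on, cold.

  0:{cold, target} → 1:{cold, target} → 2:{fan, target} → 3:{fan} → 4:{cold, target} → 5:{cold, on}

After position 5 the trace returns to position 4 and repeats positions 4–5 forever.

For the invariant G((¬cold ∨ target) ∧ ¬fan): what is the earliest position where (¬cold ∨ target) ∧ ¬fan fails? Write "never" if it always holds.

Check (¬cold ∨ target) ∧ ¬fan at each position in order: 0 ✓, 1 ✓.
At position 2 the labels are {fan, target}, so (¬cold ∨ target) ∧ ¬fan is false there. This is the first violation.

2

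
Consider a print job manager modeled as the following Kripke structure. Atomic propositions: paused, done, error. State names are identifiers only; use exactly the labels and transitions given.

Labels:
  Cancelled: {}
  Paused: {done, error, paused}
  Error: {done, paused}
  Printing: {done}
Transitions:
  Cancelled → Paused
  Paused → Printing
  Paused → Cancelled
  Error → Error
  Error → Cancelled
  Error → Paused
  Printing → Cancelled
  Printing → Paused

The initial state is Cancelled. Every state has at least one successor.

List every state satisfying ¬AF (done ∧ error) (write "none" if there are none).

{Error}

States satisfying done ∧ error: {Paused}.
States satisfying AF (done ∧ error): {Cancelled, Paused, Printing}.
States satisfying ¬AF (done ∧ error): {Error}.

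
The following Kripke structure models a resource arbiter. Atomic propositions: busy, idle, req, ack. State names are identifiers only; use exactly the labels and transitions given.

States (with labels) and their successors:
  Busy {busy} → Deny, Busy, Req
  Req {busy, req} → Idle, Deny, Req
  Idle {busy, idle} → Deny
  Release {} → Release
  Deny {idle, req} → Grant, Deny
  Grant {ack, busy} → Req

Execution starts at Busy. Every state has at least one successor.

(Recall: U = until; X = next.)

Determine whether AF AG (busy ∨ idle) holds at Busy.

Yes

States satisfying AG (busy ∨ idle): {Busy, Req, Idle, Deny, Grant}.
States satisfying AF AG (busy ∨ idle): {Busy, Req, Idle, Deny, Grant}.
Busy ∈ Sat(AF AG (busy ∨ idle)).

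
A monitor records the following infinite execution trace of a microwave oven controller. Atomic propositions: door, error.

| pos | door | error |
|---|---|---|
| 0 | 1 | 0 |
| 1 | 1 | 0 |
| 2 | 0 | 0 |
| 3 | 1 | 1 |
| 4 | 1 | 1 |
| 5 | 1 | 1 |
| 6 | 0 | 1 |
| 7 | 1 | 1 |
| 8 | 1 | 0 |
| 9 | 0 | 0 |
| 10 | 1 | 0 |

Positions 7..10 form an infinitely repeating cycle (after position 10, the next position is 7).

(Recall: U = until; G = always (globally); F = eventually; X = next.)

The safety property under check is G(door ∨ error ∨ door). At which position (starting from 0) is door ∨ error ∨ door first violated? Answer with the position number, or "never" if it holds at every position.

Check door ∨ error ∨ door at each position in order: 0 ✓, 1 ✓.
At position 2 the labels are {}, so door ∨ error ∨ door is false there. This is the first violation.

2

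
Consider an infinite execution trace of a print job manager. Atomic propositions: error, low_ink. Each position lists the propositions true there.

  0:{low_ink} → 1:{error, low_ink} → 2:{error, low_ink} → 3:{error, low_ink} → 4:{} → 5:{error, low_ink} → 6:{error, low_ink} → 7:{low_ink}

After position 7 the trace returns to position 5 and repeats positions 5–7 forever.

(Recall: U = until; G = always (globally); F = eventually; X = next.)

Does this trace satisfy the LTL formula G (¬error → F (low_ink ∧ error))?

¬error → F (low_ink ∧ error) holds at every position 0..7, and those are all positions ever visited, so G (¬error → F (low_ink ∧ error)) holds.
Positions where ¬error holds: 0, 4, 7.
Check F (low_ink ∧ error) at each: 0→ok, 4→ok, 7→ok.

Yes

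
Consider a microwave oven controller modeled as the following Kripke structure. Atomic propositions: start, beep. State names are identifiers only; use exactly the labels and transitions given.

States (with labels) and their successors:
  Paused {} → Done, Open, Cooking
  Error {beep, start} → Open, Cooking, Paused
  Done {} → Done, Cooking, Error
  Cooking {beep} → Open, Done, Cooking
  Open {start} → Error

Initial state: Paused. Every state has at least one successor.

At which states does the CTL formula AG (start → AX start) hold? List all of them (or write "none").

none

States satisfying start → AX start: {Paused, Done, Cooking, Open}.
States satisfying AG (start → AX start): ∅.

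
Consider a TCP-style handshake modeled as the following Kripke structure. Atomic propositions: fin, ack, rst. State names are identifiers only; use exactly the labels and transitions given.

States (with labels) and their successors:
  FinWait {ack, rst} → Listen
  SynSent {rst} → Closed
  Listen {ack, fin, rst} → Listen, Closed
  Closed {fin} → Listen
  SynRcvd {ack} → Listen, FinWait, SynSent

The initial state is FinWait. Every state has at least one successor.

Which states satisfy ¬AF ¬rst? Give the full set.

{FinWait, Listen}

States satisfying ¬rst: {Closed, SynRcvd}.
States satisfying AF ¬rst: {SynSent, Closed, SynRcvd}.
States satisfying ¬AF ¬rst: {FinWait, Listen}.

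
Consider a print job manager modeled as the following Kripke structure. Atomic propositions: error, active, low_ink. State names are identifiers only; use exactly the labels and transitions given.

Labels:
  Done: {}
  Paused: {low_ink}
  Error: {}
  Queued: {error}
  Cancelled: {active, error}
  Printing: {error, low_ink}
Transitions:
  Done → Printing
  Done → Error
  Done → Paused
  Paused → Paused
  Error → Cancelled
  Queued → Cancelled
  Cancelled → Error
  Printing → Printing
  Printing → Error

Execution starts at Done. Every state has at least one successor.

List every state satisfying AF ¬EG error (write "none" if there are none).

{Done, Paused, Error, Queued, Cancelled}

States satisfying ¬EG error: {Done, Paused, Error, Queued, Cancelled}.
States satisfying AF ¬EG error: {Done, Paused, Error, Queued, Cancelled}.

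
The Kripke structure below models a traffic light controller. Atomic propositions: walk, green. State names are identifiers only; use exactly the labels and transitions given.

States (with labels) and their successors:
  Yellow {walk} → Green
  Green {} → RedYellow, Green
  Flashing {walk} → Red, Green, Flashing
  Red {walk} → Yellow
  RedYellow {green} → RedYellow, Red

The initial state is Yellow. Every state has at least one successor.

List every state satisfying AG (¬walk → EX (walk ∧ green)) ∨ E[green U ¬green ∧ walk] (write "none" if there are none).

States satisfying ¬walk → EX (walk ∧ green): {Yellow, Flashing, Red}.
States satisfying AG (¬walk → EX (walk ∧ green)): ∅.
States satisfying green: {RedYellow}.
States satisfying ¬green ∧ walk: {Yellow, Flashing, Red}.
States satisfying E[green U ¬green ∧ walk]: {Yellow, Flashing, Red, RedYellow}.
States satisfying AG (¬walk → EX (walk ∧ green)) ∨ E[green U ¬green ∧ walk]: {Yellow, Flashing, Red, RedYellow}.

{Yellow, Flashing, Red, RedYellow}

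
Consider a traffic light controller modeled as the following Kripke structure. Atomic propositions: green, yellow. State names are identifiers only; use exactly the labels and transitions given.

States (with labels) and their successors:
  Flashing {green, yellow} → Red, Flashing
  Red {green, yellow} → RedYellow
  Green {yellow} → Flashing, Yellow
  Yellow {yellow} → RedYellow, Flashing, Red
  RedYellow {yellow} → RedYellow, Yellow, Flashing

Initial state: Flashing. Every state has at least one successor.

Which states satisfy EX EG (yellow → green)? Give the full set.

States satisfying EG (yellow → green): {Flashing}.
States satisfying EX EG (yellow → green): {Flashing, Green, Yellow, RedYellow}.

{Flashing, Green, Yellow, RedYellow}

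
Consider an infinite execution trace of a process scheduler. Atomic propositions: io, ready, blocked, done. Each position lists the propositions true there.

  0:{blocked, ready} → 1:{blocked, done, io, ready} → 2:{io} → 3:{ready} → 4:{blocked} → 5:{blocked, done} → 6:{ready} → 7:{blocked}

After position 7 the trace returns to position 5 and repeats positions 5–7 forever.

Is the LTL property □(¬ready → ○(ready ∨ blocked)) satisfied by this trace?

¬ready → ○(ready ∨ blocked) holds at every position 0..7, and those are all positions ever visited, so □(¬ready → ○(ready ∨ blocked)) holds.
Positions where ¬ready holds: 2, 4, 5, 7.
Check ○(ready ∨ blocked) at each: 2→ok, 4→ok, 5→ok, 7→ok.

Satisfied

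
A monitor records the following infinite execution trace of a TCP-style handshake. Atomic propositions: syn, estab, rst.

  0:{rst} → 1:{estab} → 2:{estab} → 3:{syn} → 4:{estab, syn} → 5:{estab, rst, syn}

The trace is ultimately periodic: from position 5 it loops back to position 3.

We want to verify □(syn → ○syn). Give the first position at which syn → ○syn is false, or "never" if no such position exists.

never

syn → ○syn holds at every position 0..5, and those are all the positions the trace ever visits, so the invariant □(syn → ○syn) is never violated.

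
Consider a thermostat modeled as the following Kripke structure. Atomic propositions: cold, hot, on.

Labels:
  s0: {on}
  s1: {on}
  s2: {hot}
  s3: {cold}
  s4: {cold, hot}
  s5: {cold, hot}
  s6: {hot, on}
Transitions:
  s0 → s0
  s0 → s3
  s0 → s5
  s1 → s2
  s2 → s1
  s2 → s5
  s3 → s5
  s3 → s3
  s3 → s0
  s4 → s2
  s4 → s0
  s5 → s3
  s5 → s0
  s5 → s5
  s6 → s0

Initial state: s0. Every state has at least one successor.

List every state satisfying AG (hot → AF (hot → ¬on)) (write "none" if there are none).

{s0, s1, s2, s3, s4, s5, s6}

States satisfying hot → AF (hot → ¬on): {s0, s1, s2, s3, s4, s5, s6}.
States satisfying AG (hot → AF (hot → ¬on)): {s0, s1, s2, s3, s4, s5, s6}.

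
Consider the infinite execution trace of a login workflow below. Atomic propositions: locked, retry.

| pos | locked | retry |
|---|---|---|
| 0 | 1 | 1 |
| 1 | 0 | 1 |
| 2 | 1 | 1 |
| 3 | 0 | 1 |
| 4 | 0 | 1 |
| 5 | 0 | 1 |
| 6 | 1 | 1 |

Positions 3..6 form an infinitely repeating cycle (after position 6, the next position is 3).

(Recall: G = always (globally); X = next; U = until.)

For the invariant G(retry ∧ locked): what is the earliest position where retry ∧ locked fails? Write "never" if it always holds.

1

Check retry ∧ locked at each position in order: 0 ✓.
At position 1 the labels are {retry}, so retry ∧ locked is false there. This is the first violation.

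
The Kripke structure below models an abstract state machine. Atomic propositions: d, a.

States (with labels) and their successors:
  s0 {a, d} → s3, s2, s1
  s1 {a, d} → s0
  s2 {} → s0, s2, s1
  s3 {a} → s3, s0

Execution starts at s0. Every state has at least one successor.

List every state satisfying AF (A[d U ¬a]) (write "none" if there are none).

States satisfying A[d U ¬a]: {s2}.
States satisfying AF (A[d U ¬a]): {s2}.

{s2}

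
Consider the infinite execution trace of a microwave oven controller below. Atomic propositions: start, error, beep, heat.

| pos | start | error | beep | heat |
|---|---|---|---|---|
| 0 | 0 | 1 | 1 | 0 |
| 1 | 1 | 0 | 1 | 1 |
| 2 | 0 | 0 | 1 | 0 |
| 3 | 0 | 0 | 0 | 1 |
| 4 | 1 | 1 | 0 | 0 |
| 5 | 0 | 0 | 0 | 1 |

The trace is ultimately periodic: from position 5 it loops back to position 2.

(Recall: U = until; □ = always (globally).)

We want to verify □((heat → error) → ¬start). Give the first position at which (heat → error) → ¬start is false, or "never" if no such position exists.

4

Check (heat → error) → ¬start at each position in order: 0 ✓, 1 ✓, 2 ✓, 3 ✓.
At position 4 the labels are {error, start}, so (heat → error) → ¬start is false there. This is the first violation.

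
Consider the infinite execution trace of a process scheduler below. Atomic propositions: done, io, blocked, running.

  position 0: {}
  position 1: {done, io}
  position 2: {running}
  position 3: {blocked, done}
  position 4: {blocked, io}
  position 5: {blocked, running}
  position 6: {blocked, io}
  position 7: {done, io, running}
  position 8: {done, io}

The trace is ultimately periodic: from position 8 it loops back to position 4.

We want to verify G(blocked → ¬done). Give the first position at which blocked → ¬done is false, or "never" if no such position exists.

3

Check blocked → ¬done at each position in order: 0 ✓, 1 ✓, 2 ✓.
At position 3 the labels are {blocked, done}, so blocked → ¬done is false there. This is the first violation.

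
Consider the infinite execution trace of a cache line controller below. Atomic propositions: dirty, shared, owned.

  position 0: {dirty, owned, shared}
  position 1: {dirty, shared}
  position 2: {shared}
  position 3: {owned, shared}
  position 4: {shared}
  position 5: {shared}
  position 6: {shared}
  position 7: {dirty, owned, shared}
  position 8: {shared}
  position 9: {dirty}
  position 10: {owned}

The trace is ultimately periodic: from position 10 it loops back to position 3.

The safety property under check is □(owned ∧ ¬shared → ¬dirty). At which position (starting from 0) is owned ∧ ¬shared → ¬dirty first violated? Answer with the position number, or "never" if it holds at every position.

owned ∧ ¬shared → ¬dirty holds at every position 0..10, and those are all the positions the trace ever visits, so the invariant □(owned ∧ ¬shared → ¬dirty) is never violated.

never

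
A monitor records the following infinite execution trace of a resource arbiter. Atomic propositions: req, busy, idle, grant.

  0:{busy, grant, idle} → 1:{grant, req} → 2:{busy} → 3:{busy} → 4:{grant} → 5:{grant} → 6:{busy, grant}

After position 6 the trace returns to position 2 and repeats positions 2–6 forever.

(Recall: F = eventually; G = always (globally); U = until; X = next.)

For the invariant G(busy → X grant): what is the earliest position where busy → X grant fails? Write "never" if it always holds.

Check busy → X grant at each position in order: 0 ✓, 1 ✓.
At position 2 the labels are {busy} and the next position 3 has {busy}, so busy → X grant is false there. This is the first violation.

2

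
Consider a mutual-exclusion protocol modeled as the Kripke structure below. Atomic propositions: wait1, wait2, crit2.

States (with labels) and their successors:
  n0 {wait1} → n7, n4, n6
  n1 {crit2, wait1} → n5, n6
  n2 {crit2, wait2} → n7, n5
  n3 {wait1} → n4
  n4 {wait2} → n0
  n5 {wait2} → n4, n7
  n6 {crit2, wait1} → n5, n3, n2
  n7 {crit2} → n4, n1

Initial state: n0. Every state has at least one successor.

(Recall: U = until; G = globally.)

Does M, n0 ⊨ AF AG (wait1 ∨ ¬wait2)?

States satisfying AG (wait1 ∨ ¬wait2): ∅.
States satisfying AF AG (wait1 ∨ ¬wait2): ∅.
There is a path from n0 along which AG (wait1 ∨ ¬wait2) never holds.
n0 ∉ Sat(AF AG (wait1 ∨ ¬wait2)).

No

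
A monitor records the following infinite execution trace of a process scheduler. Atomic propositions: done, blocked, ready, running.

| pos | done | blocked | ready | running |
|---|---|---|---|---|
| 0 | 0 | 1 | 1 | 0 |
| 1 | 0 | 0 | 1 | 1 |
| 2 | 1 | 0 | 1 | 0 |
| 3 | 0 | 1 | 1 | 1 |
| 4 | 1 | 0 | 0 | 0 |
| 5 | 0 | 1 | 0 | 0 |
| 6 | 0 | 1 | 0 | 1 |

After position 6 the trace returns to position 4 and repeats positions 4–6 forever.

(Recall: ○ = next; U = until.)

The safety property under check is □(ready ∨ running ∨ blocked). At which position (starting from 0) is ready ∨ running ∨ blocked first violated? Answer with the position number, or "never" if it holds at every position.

4

Check ready ∨ running ∨ blocked at each position in order: 0 ✓, 1 ✓, 2 ✓, 3 ✓.
At position 4 the labels are {done}, so ready ∨ running ∨ blocked is false there. This is the first violation.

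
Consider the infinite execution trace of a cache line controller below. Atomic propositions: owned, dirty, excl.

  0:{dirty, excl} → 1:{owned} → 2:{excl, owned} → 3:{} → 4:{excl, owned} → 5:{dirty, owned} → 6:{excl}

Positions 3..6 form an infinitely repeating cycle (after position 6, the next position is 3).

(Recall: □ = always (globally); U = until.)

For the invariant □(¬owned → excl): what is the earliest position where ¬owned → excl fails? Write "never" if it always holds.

3

Check ¬owned → excl at each position in order: 0 ✓, 1 ✓, 2 ✓.
At position 3 the labels are {}, so ¬owned → excl is false there. This is the first violation.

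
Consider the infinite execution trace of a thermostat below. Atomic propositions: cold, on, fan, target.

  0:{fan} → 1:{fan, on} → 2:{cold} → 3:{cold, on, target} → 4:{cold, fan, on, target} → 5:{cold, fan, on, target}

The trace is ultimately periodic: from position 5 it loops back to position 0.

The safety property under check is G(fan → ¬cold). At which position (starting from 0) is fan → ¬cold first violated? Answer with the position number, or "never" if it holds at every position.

Check fan → ¬cold at each position in order: 0 ✓, 1 ✓, 2 ✓, 3 ✓.
At position 4 the labels are {cold, fan, on, target}, so fan → ¬cold is false there. This is the first violation.

4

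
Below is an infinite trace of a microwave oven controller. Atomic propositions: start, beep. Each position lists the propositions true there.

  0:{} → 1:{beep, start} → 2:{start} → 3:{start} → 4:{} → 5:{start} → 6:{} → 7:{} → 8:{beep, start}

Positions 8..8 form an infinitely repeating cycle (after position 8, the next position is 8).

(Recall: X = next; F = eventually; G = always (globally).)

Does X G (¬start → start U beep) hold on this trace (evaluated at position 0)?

No

The position after 0 is 1; G (¬start → start U beep) is false there.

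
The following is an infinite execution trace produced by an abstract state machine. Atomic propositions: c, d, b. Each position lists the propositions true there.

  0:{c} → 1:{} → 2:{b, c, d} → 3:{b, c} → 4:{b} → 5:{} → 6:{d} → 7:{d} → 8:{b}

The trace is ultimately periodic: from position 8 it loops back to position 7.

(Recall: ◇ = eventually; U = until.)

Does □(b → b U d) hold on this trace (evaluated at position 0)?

No

b → b U d must hold at every position from 0 onward. It fails at position 3, so □(b → b U d) is false.
Positions where b holds: 2, 3, 4, 8.
Check b U d at each: 2→ok, 3→fails, 4→fails, 8→ok.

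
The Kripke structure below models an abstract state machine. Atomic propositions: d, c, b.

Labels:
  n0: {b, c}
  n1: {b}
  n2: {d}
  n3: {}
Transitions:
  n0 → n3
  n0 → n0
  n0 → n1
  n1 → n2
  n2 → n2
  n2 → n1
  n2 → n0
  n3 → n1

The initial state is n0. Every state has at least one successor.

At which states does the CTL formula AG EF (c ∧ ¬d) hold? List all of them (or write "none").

States satisfying EF (c ∧ ¬d): {n0, n1, n2, n3}.
States satisfying AG EF (c ∧ ¬d): {n0, n1, n2, n3}.

{n0, n1, n2, n3}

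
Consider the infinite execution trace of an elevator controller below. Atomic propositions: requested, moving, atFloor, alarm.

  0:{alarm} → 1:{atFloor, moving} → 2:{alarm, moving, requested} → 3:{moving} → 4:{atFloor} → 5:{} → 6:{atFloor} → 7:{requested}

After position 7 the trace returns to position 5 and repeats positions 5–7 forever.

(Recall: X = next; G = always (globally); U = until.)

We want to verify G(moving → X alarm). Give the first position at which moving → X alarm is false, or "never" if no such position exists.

Check moving → X alarm at each position in order: 0 ✓, 1 ✓.
At position 2 the labels are {alarm, moving, requested} and the next position 3 has {moving}, so moving → X alarm is false there. This is the first violation.

2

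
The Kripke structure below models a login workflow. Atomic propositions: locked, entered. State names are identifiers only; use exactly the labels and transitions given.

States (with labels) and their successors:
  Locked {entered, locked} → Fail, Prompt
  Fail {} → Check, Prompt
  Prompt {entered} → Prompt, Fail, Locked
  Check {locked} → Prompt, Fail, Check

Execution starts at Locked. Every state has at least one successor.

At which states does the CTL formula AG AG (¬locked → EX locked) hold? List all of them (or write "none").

{Locked, Fail, Prompt, Check}

States satisfying AG (¬locked → EX locked): {Locked, Fail, Prompt, Check}.
States satisfying AG AG (¬locked → EX locked): {Locked, Fail, Prompt, Check}.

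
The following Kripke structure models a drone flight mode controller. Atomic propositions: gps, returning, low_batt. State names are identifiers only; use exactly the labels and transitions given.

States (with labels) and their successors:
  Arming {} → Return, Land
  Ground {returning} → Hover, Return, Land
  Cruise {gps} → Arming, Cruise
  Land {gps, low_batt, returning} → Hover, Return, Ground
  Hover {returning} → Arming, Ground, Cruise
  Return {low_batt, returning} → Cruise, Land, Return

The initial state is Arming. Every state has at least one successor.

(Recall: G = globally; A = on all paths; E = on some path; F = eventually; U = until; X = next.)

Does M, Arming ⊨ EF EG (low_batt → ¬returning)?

Satisfied

States satisfying EG (low_batt → ¬returning): {Ground, Cruise, Hover}.
States satisfying EF EG (low_batt → ¬returning): {Arming, Ground, Cruise, Land, Hover, Return}.
Some path from Arming reaches a state where EG (low_batt → ¬returning) holds.
Arming ∈ Sat(EF EG (low_batt → ¬returning)).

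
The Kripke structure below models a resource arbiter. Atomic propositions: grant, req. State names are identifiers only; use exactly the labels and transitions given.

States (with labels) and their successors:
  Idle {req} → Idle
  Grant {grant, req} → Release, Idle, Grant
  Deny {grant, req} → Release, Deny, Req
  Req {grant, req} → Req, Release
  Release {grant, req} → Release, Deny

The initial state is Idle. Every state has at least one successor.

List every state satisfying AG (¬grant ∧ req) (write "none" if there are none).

States satisfying ¬grant ∧ req: {Idle}.
States satisfying AG (¬grant ∧ req): {Idle}.

{Idle}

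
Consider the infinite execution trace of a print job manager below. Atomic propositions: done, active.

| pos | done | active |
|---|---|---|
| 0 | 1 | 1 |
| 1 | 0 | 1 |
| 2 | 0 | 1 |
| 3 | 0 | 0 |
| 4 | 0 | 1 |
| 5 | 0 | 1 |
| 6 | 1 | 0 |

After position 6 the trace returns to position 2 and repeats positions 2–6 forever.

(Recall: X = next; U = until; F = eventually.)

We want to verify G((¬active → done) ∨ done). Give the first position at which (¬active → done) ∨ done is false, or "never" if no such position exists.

3

Check (¬active → done) ∨ done at each position in order: 0 ✓, 1 ✓, 2 ✓.
At position 3 the labels are {}, so (¬active → done) ∨ done is false there. This is the first violation.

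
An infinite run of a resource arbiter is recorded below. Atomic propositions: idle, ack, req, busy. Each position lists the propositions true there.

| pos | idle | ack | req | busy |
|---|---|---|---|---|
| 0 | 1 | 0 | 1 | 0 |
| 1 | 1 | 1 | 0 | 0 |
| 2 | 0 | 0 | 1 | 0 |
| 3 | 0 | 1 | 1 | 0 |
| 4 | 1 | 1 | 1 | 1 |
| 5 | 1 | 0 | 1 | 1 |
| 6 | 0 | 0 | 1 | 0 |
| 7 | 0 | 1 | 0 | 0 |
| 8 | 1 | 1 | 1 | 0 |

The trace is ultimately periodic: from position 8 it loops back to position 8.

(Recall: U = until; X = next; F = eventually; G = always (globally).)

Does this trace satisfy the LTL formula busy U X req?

Walking from position 0: at position 0, X req has not yet held and busy fails, so busy U X req is false.

No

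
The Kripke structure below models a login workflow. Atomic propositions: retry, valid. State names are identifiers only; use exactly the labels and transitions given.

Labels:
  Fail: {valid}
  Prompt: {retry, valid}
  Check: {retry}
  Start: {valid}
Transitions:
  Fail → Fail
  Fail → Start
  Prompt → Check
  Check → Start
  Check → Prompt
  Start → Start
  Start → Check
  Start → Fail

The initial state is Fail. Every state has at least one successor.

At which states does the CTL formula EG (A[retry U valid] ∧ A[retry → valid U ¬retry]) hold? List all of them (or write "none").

States satisfying A[retry U valid] ∧ A[retry → valid U ¬retry]: {Fail, Start}.
States satisfying EG (A[retry U valid] ∧ A[retry → valid U ¬retry]): {Fail, Start}.

{Fail, Start}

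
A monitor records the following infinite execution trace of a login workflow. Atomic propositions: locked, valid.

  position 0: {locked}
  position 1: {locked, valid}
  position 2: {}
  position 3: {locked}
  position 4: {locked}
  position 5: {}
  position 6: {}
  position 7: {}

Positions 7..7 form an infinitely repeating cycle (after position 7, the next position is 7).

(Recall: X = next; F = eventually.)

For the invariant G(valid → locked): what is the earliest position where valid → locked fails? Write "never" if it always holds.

never

valid → locked holds at every position 0..7, and those are all the positions the trace ever visits, so the invariant G(valid → locked) is never violated.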